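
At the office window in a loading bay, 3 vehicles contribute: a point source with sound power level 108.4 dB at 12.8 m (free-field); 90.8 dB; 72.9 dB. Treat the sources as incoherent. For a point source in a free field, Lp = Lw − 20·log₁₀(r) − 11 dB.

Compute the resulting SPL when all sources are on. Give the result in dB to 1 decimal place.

Source at 12.8 m: Lp = 108.4 − 20·log₁₀(12.8) − 11 = 75.3 dB.
Converting to relative power and adding: 10^(75.3/10) + 10^(90.8/10) + 10^(72.9/10) = 1.256e+09.
Combined level = 10 log₁₀(1.256e+09) = 91.0 dB.

91.0 dB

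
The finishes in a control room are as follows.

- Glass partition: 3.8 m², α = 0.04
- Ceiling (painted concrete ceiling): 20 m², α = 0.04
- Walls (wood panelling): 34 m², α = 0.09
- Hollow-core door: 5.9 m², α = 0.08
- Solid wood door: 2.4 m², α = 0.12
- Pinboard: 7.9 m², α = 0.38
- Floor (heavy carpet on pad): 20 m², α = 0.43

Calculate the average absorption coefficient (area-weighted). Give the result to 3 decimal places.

S = Σ Sᵢ = 3.8 + 20 + 34 + 5.9 + 2.4 + 7.9 + 20 = 94.0 m².
Σ(Sᵢαᵢ) = 3.8×0.04 + 20×0.04 + 34×0.09 + 5.9×0.08 + 2.4×0.12 + 7.9×0.38 + 20×0.43 = 16.374.
ᾱ = A/S = 0.174.

0.174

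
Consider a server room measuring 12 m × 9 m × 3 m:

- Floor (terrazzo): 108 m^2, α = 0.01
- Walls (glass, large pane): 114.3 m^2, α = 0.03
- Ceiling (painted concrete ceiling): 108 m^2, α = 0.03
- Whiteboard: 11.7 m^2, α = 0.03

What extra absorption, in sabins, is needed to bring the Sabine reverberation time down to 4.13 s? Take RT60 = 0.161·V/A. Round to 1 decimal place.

Equivalent absorption area: A₁ = 108*0.01 + 114.3*0.03 + 108*0.03 + 11.7*0.03 = 8.100 m^2.
V = 324 m³. Required absorption A₂ = 0.161 × 324 / 4.13 = 12.631 sabins.
Additional absorption ΔA = 12.631 − 8.100 = 4.5 sabins.

4.5 sabins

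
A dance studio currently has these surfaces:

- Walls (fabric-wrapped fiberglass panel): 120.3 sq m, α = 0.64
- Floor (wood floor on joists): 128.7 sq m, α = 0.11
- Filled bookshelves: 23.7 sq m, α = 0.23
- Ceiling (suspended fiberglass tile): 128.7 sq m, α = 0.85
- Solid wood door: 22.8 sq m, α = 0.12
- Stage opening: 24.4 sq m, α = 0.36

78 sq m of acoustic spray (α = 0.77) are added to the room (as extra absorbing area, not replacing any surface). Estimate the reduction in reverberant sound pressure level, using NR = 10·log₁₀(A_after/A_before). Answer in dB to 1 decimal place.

1.1 dB

A_before = Σ Sᵢαᵢ = 120.3*0.64 + 128.7*0.11 + 23.7*0.23 + 128.7*0.85 + 22.8*0.12 + 24.4*0.36 = 217.515 sabins.
Added absorption = 78 × 0.77 = 60.060 sabins.
A_after = 217.515 + 60.060 = 277.575 sabins.
NR = 10·log₁₀(277.575/217.515) = 1.1 dB.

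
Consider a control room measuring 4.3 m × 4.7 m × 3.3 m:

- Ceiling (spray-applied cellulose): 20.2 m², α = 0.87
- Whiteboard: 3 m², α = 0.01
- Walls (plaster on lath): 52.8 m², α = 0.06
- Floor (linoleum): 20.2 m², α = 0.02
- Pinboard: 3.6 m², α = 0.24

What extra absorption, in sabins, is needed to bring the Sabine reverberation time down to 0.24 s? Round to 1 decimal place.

Total absorption A₁ = 20.2×0.87 + 3×0.01 + 52.8×0.06 + 20.2×0.02 + 3.6×0.24
  = 17.574 + 0.030 + 3.168 + 0.404 + 0.864 = 22.040 m² sabins.
V = 66.693 m³. Required absorption A₂ = 0.161 × 66.693 / 0.24 = 44.740 sabins.
Shortfall: 44.740 − 22.040 = 22.7 sabins.

22.7 sabins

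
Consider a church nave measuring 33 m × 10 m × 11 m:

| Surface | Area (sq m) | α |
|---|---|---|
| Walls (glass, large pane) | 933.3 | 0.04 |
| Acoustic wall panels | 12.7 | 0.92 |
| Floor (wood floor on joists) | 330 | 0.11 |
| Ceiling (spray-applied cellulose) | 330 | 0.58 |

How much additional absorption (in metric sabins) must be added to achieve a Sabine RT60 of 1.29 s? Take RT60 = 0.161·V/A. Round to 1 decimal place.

176.3 sabins

Equivalent absorption area: A₁ = 933.3×0.04 + 12.7×0.92 + 330×0.11 + 330×0.58 = 276.716 sq m.
For T = 1.29 s, need A₂ = 0.161·V/T = 0.161·3630/1.29 = 453.047 sabins.
Shortfall: 453.047 − 276.716 = 176.3 sabins.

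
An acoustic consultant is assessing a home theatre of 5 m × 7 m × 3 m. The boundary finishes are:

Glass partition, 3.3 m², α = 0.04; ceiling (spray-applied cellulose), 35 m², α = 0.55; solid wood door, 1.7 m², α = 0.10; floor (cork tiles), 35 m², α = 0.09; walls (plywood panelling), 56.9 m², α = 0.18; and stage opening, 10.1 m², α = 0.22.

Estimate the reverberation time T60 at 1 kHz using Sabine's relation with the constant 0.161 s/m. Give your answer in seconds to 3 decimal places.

A = Σ Sᵢαᵢ = 3.3*0.04 + 35*0.55 + 1.7*0.10 + 35*0.09 + 56.9*0.18 + 10.1*0.22 = 35.166 sabins.
V = 5·7·3 = 105 m³.
RT60 = 0.161 · V / A = 0.161 × 105 / 35.166 = 0.481 s.

0.481 s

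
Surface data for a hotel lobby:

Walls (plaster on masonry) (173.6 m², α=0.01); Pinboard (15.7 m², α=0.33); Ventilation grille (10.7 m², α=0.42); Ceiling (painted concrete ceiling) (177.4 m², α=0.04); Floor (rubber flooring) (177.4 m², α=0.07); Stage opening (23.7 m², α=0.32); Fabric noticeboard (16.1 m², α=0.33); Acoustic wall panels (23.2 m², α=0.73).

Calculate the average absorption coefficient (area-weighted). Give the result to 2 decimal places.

0.10

Total surface area S = 617.8 m².
Weighted sum Σ Sα = 60.758.
ᾱ = 60.758 / 617.8 = 0.10.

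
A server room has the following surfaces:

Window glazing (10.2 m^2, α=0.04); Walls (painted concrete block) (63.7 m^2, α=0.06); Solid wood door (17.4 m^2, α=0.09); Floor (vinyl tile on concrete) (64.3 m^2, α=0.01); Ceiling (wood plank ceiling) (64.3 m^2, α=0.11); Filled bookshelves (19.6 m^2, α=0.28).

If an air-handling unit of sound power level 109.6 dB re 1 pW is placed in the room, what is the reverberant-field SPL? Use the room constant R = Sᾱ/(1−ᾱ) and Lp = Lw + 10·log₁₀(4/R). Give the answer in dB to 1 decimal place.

102.5 dB

A = 19.000 sabins; S = 239.5 m^2.
ᾱ = 19.000/239.5 = 0.0793; R = Sᾱ/(1−ᾱ) = 19.000/(1−0.0793) = 20.636 m^2.
Lp = Lw + 10 log₁₀(4/R) = 109.6 -7.13 = 102.5 dB.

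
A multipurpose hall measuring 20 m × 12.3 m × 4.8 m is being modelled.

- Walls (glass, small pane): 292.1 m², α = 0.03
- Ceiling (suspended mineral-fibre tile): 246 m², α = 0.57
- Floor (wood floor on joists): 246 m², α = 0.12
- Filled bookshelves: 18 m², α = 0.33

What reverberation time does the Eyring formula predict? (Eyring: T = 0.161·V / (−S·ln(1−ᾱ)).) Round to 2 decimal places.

S = Σ Sᵢ = 802.1 m².
Absorption A = 292.1×0.03 + 246×0.57 + 246×0.12 + 18×0.33 = 184.443 sabins.
ᾱ = 184.443 / 802.1 = 0.2300.
Eyring denominator: −S ln(1−ᾱ) = 209.641.
V = 20 × 12.3 × 4.8 = 1180.8 m³.
T = 0.161·V/[−S·ln(1−ᾱ)] = 0.161·1180.8/209.641 = 0.91 s.

0.91 sec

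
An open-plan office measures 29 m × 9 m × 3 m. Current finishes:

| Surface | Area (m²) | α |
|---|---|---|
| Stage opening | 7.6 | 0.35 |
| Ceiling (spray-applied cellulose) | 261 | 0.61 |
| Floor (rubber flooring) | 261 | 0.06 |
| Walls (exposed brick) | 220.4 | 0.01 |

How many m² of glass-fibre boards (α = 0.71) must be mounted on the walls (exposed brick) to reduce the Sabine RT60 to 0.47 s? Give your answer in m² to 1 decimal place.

Summing Sᵢαᵢ: 2.660 + 159.210 + 15.660 + 2.204 → A₁ = 179.734 sabins.
Required A₂ = 0.161·783/0.47 = 268.219 sabins.
Absorption to add: 268.219 − 179.734 = 88.485 sabins.
Each m² of panel replacing the walls (exposed brick) adds (0.71 − 0.01) = 0.70 sabins.
Panel area = 88.485 / 0.70 = 126.4 m².

126.4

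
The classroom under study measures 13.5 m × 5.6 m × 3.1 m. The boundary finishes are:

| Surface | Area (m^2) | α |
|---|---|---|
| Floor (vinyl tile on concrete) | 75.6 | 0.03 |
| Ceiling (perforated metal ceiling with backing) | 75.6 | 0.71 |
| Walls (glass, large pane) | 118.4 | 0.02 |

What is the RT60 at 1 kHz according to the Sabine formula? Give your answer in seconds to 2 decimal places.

0.65 s

Summing Sᵢαᵢ: 2.268 + 53.676 + 2.368 → A = 58.312 sabins.
Room volume: 234.36 m³.
Sabine: RT60 = 0.161 × 234.36 / 58.312 = 0.65 s.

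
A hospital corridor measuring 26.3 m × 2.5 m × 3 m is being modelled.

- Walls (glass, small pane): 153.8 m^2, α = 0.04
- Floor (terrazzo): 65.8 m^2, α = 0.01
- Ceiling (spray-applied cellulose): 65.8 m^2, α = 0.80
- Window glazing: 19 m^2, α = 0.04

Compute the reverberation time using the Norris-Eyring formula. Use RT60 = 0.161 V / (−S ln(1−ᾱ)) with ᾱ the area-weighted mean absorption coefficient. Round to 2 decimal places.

0.47 s

Total surface area S = 153.8 + 65.8 + 65.8 + 19 = 304.4 m^2.
Absorption A = 153.8×0.04 + 65.8×0.01 + 65.8×0.80 + 19×0.04 = 60.210 sabins.
ᾱ = 60.210 / 304.4 = 0.1978.
−S·ln(1−ᾱ) = −304.4 × ln(1 − 0.1978) = 67.089.
V = 26.3 × 2.5 × 3 = 197.25 m³.
RT60 = 0.161 × 197.25 / 67.089 = 0.47 s.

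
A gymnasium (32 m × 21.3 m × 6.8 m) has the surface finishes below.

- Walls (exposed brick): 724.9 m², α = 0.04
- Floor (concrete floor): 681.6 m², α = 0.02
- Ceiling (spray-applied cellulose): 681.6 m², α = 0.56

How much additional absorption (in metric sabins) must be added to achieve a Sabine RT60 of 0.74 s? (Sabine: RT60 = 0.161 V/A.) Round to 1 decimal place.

Total absorption A₁ = 724.9×0.04 + 681.6×0.02 + 681.6×0.56
  = 28.996 + 13.632 + 381.696 = 424.324 m² sabins.
V = 4634.88 m³. Required absorption A₂ = 0.161 × 4634.88 / 0.74 = 1008.400 sabins.
Additional absorption ΔA = 1008.400 − 424.324 = 584.1 sabins.

584.1 sabins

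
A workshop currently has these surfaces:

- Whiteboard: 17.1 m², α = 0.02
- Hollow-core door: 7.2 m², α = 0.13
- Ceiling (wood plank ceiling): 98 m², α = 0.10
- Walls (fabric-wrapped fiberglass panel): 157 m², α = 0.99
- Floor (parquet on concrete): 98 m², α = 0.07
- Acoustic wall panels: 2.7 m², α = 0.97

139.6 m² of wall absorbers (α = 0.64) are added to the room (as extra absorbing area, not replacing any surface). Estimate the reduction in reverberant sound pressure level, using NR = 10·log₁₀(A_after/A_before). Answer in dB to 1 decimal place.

1.8 dB

Equivalent absorption area: A_before = 17.1×0.02 + 7.2×0.13 + 98×0.10 + 157×0.99 + 98×0.07 + 2.7×0.97 = 175.987 m².
Treatment contributes 139.6·0.64 = 89.344 sabins.
New total A_after = 265.331 sabins.
Reduction = 10 log₁₀(A_after/A_before) = 10 log₁₀(1.5077) = 1.8 dB.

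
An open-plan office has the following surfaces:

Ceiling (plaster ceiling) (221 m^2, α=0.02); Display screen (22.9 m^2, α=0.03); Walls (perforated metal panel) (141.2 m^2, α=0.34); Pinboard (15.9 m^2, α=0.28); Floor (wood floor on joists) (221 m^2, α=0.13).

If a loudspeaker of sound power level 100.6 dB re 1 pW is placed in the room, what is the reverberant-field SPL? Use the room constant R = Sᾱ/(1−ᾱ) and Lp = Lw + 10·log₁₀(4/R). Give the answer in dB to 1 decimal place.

86.6 dB

Σ(Sᵢαᵢ) = 221×0.02 + 22.9×0.03 + 141.2×0.34 + 15.9×0.28 + 221×0.13 = 86.297; total area S = 622.0 m^2.
ᾱ = 0.1387, so room constant R = A/(1−ᾱ) = 100.194 m^2.
Lp = Lw + 10 log₁₀(4/R) = 100.6 -13.99 = 86.6 dB.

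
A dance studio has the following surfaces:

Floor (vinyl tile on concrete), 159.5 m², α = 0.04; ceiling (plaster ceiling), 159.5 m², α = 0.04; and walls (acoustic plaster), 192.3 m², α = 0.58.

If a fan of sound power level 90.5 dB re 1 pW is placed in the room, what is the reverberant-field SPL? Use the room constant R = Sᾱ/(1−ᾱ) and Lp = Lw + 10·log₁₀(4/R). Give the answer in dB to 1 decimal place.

Σ(Sᵢαᵢ) = 159.5·0.04 + 159.5·0.04 + 192.3·0.58 = 124.294; total area S = 511.3 m².
ᾱ = 0.2431, so room constant R = A/(1−ᾱ) = 164.215 m².
Lp = Lw + 10 log₁₀(4/R) = 90.5 -16.13 = 74.4 dB.

74.4 dB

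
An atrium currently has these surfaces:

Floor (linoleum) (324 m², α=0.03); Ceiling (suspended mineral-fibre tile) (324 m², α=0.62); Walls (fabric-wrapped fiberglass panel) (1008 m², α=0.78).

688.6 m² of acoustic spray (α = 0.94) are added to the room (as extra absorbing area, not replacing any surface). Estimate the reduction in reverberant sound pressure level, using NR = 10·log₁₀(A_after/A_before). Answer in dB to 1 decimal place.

2.2 dB

Equivalent absorption area: A_before = 324*0.03 + 324*0.62 + 1008*0.78 = 996.840 m².
Treatment contributes 688.6·0.94 = 647.284 sabins.
A_after = 996.840 + 647.284 = 1644.124 sabins.
Reduction = 10 log₁₀(A_after/A_before) = 10 log₁₀(1.6493) = 2.2 dB.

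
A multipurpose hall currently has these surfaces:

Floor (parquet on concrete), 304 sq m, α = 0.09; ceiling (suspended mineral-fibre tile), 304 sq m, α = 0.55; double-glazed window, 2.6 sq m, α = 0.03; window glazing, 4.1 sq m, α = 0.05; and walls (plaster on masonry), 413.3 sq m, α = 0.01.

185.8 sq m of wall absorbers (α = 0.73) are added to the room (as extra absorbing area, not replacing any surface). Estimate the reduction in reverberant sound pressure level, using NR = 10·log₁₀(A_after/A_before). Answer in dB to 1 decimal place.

Total absorption A_before = 304*0.09 + 304*0.55 + 2.6*0.03 + 4.1*0.05 + 413.3*0.01
  = 27.360 + 167.200 + 0.078 + 0.205 + 4.133 = 198.976 sq m sabins.
Added absorption = 185.8 × 0.73 = 135.634 sabins.
New total A_after = 334.610 sabins.
NR = 10·log₁₀(334.610/198.976) = 2.3 dB.

2.3 dB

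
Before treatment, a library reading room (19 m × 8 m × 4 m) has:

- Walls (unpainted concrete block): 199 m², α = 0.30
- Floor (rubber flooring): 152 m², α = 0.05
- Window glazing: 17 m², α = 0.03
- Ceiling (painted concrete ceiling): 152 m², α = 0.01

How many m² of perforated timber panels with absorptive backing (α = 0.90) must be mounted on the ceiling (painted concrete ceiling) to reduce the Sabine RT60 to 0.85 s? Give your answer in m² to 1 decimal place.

A₁ = Σ Sᵢαᵢ = 199*0.30 + 152*0.05 + 17*0.03 + 152*0.01 = 69.330 sabins.
Required A₂ = 0.161·608/0.85 = 115.162 sabins.
Absorption to add: 115.162 − 69.330 = 45.832 sabins.
Each m² of panel replacing the ceiling (painted concrete ceiling) adds (0.90 − 0.01) = 0.89 sabins.
Panel area = 45.832 / 0.89 = 51.5 m².

51.5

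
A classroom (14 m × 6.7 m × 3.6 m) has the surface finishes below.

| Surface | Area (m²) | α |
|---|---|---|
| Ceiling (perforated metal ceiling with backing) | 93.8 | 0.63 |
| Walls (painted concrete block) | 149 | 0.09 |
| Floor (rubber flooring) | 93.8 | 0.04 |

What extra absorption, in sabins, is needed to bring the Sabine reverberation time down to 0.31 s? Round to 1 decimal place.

Equivalent absorption area: A₁ = 93.8*0.63 + 149*0.09 + 93.8*0.04 = 76.256 m².
Target A₂ = 0.161·337.68/0.31 = 175.376 sabins (V = 337.68 m³).
Shortfall: 175.376 − 76.256 = 99.1 sabins.

99.1 sabins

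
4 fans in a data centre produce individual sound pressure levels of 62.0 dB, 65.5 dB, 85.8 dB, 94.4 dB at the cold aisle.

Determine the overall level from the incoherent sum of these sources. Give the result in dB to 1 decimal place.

Σ 10^(Lᵢ/10) = 3.14e+09.
Combined level = 10 log₁₀(3.14e+09) = 95.0 dB.

95.0 dB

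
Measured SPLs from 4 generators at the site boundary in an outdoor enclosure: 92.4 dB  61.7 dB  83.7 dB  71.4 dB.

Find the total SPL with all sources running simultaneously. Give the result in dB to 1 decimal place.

Σ 10^(Lᵢ/10) = 1.988e+09.
Combined level = 10 log₁₀(1.988e+09) = 93.0 dB.

93.0 dB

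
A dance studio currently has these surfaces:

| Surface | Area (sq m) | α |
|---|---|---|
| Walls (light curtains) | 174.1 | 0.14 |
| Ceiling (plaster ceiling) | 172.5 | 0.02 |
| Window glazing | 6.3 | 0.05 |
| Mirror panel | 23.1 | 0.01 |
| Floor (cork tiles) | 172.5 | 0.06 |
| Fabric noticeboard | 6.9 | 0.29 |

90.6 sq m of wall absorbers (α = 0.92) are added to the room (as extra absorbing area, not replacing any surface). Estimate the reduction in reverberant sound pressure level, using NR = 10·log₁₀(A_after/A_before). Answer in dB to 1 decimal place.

4.8 dB

A_before = Σ Sᵢαᵢ = 174.1×0.14 + 172.5×0.02 + 6.3×0.05 + 23.1×0.01 + 172.5×0.06 + 6.9×0.29 = 40.721 sabins.
Treatment contributes 90.6·0.92 = 83.352 sabins.
New total A_after = 124.073 sabins.
Reduction = 10 log₁₀(A_after/A_before) = 10 log₁₀(3.0469) = 4.8 dB.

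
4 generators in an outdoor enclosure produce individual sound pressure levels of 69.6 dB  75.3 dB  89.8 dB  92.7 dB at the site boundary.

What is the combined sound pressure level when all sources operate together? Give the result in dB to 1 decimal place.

94.6 dB

Sum in the linear (power) domain: Σ 10^(Lᵢ/10) = 10^(69.6/10) + 10^(75.3/10) + 10^(89.8/10) + 10^(92.7/10) = 2.86e+09.
Combined level = 10 log₁₀(2.86e+09) = 94.6 dB.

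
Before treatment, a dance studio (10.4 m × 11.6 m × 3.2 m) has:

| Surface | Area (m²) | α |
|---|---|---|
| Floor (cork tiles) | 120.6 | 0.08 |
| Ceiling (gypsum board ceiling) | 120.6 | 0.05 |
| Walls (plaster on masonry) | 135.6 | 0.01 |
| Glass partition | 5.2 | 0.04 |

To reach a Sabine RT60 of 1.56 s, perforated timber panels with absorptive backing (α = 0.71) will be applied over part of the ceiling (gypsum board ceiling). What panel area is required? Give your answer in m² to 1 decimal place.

Summing Sᵢαᵢ: 9.648 + 6.030 + 1.356 + 0.208 → A₁ = 17.242 sabins.
V = 386.048 m³. Target absorption A₂ = 0.161 × 386.048 / 1.56 = 39.842 sabins.
ΔA needed = 39.842 − 17.242 = 22.600 sabins.
Each m² of panel replacing the ceiling (gypsum board ceiling) adds (0.71 − 0.05) = 0.66 sabins.
Area = ΔA/Δα = 22.600/0.66 = 34.2 m².

34.2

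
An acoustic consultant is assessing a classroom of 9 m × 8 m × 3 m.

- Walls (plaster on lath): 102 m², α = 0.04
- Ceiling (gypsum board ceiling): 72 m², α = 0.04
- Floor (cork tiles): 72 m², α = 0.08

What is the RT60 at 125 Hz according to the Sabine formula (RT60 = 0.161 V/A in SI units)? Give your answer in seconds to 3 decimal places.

Total absorption A = 102×0.04 + 72×0.04 + 72×0.08
  = 4.080 + 2.880 + 5.760 = 12.720 m² sabins.
Room volume: 216 m³.
T = 0.161 V/A = 0.161·216/12.720 = 2.734 s.

2.734 sec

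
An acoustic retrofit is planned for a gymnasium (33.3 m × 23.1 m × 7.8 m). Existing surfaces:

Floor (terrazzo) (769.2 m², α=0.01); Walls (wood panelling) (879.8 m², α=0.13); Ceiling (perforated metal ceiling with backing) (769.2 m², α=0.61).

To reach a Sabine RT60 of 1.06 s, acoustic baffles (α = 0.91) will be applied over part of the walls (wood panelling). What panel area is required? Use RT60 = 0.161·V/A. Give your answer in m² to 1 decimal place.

Equivalent absorption area: A₁ = 769.2·0.01 + 879.8·0.13 + 769.2·0.61 = 591.278 m².
Required A₂ = 0.161·5999.994/1.06 = 911.320 sabins.
ΔA needed = 911.320 − 591.278 = 320.042 sabins.
Net gain per m²: Δα = 0.91 − 0.13 = 0.78.
Area = ΔA/Δα = 320.042/0.78 = 410.3 m².

410.3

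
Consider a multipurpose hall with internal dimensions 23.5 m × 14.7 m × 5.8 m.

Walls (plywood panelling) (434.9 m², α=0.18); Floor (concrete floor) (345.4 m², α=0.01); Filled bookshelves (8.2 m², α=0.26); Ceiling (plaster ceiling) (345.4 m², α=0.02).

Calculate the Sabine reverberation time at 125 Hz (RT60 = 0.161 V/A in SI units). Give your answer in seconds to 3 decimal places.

3.554 s

A = Σ Sᵢαᵢ = 434.9*0.18 + 345.4*0.01 + 8.2*0.26 + 345.4*0.02 = 90.776 sabins.
Room volume: 2003.61 m³.
T = 0.161 V/A = 0.161·2003.61/90.776 = 3.554 s.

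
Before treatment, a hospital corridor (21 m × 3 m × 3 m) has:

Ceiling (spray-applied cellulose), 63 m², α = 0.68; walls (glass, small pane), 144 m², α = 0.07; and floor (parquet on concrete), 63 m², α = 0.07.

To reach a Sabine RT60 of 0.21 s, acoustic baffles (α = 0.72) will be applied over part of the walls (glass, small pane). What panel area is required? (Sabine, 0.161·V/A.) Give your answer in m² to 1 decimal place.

134.7

A₁ = Σ Sᵢαᵢ = 63·0.68 + 144·0.07 + 63·0.07 = 57.330 sabins.
V = 189 m³. Target absorption A₂ = 0.161 × 189 / 0.21 = 144.900 sabins.
Absorption to add: 144.900 − 57.330 = 87.570 sabins.
Net gain per m²: Δα = 0.72 − 0.07 = 0.65.
Panel area = 87.570 / 0.65 = 134.7 m².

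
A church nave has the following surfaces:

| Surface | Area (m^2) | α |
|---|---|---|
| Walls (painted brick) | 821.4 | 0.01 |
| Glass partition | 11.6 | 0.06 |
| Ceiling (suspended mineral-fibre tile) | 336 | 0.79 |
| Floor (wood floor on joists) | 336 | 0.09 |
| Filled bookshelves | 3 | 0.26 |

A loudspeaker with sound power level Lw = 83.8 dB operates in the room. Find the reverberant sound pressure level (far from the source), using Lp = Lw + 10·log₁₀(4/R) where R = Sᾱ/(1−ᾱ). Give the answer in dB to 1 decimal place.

64.0 dB

Σ(Sᵢαᵢ) = 821.4·0.01 + 11.6·0.06 + 336·0.79 + 336·0.09 + 3·0.26 = 305.370; total area S = 1508.0 m^2.
ᾱ = 305.370/1508.0 = 0.2025; R = Sᾱ/(1−ᾱ) = 305.370/(1−0.2025) = 382.909 m^2.
Lp = 83.8 + 10·log₁₀(4/382.909) = 83.8 + (-19.81) = 64.0 dB.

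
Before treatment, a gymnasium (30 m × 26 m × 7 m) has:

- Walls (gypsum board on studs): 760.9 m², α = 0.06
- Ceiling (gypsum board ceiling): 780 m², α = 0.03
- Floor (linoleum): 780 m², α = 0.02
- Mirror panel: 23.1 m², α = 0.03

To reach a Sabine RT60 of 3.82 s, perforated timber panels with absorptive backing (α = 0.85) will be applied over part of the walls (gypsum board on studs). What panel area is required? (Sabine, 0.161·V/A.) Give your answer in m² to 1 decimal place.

Total absorption A₁ = 760.9*0.06 + 780*0.03 + 780*0.02 + 23.1*0.03
  = 45.654 + 23.400 + 15.600 + 0.693 = 85.347 m² sabins.
Required A₂ = 0.161·5460/3.82 = 230.120 sabins.
Absorption to add: 230.120 − 85.347 = 144.773 sabins.
Net gain per m²: Δα = 0.85 − 0.06 = 0.79.
Area = ΔA/Δα = 144.773/0.79 = 183.3 m².

183.3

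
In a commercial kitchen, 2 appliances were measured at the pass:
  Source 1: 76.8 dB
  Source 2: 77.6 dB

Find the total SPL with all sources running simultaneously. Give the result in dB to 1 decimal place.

80.2 dB

Σ 10^(Lᵢ/10) = 1.054e+08.
L_total = 10·log₁₀(1.054e+08) = 80.2 dB.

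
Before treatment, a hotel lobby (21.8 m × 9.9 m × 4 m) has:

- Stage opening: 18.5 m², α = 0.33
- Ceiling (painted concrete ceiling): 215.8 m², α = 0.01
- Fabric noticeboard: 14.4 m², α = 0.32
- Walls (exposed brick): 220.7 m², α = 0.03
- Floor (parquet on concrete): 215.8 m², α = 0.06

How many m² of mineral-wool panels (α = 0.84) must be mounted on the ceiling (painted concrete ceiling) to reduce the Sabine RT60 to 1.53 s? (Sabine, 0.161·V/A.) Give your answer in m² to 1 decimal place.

A₁ = Σ Sᵢαᵢ = 18.5×0.33 + 215.8×0.01 + 14.4×0.32 + 220.7×0.03 + 215.8×0.06 = 32.440 sabins.
Required A₂ = 0.161·863.28/1.53 = 90.842 sabins.
Absorption to add: 90.842 − 32.440 = 58.402 sabins.
Net gain per m²: Δα = 0.84 − 0.01 = 0.83.
Area = ΔA/Δα = 58.402/0.83 = 70.4 m².

70.4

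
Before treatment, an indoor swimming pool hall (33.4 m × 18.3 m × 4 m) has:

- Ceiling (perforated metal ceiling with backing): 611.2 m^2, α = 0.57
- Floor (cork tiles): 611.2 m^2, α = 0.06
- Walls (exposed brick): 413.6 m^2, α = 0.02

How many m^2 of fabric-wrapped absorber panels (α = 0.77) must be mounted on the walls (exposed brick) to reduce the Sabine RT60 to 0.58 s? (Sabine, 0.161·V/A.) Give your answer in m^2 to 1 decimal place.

Total absorption A₁ = 611.2*0.57 + 611.2*0.06 + 413.6*0.02
  = 348.384 + 36.672 + 8.272 = 393.328 m^2 sabins.
V = 2444.88 m³. Target absorption A₂ = 0.161 × 2444.88 / 0.58 = 678.665 sabins.
ΔA needed = 678.665 − 393.328 = 285.337 sabins.
Net gain per m^2: Δα = 0.77 − 0.02 = 0.75.
Area = ΔA/Δα = 285.337/0.75 = 380.4 m^2.

380.4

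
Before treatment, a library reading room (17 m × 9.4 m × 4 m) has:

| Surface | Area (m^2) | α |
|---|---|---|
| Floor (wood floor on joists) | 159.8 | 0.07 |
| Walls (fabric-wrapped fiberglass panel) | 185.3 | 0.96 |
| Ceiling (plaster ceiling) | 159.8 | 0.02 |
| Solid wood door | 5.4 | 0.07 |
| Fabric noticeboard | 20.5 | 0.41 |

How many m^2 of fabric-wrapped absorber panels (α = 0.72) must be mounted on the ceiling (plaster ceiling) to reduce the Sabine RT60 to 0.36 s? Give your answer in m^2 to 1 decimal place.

Summing Sᵢαᵢ: 11.186 + 177.888 + 3.196 + 0.378 + 8.405 → A₁ = 201.053 sabins.
Required A₂ = 0.161·639.2/0.36 = 285.864 sabins.
ΔA needed = 285.864 − 201.053 = 84.811 sabins.
Net gain per m^2: Δα = 0.72 − 0.02 = 0.70.
Area = ΔA/Δα = 84.811/0.70 = 121.2 m^2.

121.2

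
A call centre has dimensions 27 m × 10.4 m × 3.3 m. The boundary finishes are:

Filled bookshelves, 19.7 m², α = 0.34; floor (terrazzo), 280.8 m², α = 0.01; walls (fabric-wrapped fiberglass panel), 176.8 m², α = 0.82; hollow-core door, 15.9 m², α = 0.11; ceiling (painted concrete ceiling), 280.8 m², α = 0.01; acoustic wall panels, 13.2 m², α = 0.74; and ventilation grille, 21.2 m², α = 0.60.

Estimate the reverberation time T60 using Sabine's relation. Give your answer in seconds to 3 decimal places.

A = Σ Sᵢαᵢ = 19.7·0.34 + 280.8·0.01 + 176.8·0.82 + 15.9·0.11 + 280.8·0.01 + 13.2·0.74 + 21.2·0.60 = 181.527 sabins.
Volume V = 27 × 10.4 × 3.3 = 926.64 m³.
Sabine: RT60 = 0.161 × 926.64 / 181.527 = 0.822 s.

0.822 s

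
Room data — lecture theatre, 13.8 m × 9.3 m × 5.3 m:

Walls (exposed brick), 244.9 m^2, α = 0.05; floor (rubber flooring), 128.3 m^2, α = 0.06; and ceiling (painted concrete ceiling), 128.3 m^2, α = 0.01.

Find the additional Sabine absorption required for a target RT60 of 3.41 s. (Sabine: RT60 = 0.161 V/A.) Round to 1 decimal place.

Equivalent absorption area: A₁ = 244.9·0.05 + 128.3·0.06 + 128.3·0.01 = 21.226 m^2.
V = 680.202 m³. Required absorption A₂ = 0.161 × 680.202 / 3.41 = 32.115 sabins.
Shortfall: 32.115 − 21.226 = 10.9 sabins.

10.9 sabins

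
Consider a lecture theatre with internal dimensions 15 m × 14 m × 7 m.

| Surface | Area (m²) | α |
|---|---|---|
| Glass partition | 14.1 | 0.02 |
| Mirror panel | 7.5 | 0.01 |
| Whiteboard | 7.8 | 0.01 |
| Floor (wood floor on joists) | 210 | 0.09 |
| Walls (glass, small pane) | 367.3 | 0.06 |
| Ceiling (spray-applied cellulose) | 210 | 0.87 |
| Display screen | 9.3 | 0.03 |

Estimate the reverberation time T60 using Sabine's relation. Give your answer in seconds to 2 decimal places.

1.05 s

Equivalent absorption area: A = 14.1×0.02 + 7.5×0.01 + 7.8×0.01 + 210×0.09 + 367.3×0.06 + 210×0.87 + 9.3×0.03 = 224.352 m².
V = 15·14·7 = 1470 m³.
T = 0.161 V/A = 0.161·1470/224.352 = 1.05 s.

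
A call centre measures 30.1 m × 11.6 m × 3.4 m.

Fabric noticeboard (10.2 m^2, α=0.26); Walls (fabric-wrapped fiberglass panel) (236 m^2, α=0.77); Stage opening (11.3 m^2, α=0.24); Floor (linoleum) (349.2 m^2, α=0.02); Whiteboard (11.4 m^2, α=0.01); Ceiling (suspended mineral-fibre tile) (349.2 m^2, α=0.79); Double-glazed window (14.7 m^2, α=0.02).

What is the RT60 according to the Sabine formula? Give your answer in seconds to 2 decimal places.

Summing Sᵢαᵢ: 2.652 + 181.720 + 2.712 + 6.984 + 0.114 + 275.868 + 0.294 → A = 470.344 sabins.
V = 30.1·11.6·3.4 = 1187.144 m³.
RT60 = 0.161 · V / A = 0.161 × 1187.144 / 470.344 = 0.41 s.

0.41 s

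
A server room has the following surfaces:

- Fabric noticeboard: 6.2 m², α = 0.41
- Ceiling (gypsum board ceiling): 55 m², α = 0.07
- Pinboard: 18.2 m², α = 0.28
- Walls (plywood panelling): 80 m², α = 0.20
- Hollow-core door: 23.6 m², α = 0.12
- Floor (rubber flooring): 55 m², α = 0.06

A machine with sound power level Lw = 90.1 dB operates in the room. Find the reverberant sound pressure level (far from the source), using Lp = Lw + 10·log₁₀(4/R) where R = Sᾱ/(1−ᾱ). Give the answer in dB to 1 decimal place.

A = 33.620 sabins; S = 238.0 m².
ᾱ = 0.1413, so room constant R = A/(1−ᾱ) = 39.152 m².
Lp = 90.1 + 10·log₁₀(4/39.152) = 90.1 + (-9.91) = 80.2 dB.

80.2 dB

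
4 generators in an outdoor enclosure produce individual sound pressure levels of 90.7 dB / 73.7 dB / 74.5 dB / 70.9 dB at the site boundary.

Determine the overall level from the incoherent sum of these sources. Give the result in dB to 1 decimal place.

Converting to relative power and adding: 10^(90.7/10) + 10^(73.7/10) + 10^(74.5/10) + 10^(70.9/10) = 1.239e+09.
L_total = 10·log₁₀(1.239e+09) = 90.9 dB.

90.9 dB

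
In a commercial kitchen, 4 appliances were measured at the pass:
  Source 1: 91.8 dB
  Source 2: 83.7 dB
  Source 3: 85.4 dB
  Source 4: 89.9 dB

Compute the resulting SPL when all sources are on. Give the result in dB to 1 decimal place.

94.9 dB

Σ 10^(Lᵢ/10) = 3.072e+09.
L_total = 10·log₁₀(3.072e+09) = 94.9 dB.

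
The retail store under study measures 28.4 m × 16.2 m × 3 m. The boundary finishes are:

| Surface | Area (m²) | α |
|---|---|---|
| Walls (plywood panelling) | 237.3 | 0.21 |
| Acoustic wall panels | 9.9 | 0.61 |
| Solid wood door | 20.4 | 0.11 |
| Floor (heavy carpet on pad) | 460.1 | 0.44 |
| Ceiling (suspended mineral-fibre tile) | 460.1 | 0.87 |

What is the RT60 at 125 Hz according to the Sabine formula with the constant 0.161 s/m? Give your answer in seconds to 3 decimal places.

0.336 sec

A = Σ Sᵢαᵢ = 237.3·0.21 + 9.9·0.61 + 20.4·0.11 + 460.1·0.44 + 460.1·0.87 = 660.847 sabins.
Volume V = 28.4 × 16.2 × 3 = 1380.24 m³.
T = 0.161 V/A = 0.161·1380.24/660.847 = 0.336 s.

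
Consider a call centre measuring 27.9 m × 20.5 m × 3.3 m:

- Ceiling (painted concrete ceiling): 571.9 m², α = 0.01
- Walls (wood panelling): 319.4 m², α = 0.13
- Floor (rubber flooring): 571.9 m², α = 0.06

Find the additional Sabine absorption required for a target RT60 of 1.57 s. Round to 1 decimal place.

112.0 sabins

Summing Sᵢαᵢ: 5.719 + 41.522 + 34.314 → A₁ = 81.555 sabins.
V = 1887.435 m³. Required absorption A₂ = 0.161 × 1887.435 / 1.57 = 193.552 sabins.
Additional absorption ΔA = 193.552 − 81.555 = 112.0 sabins.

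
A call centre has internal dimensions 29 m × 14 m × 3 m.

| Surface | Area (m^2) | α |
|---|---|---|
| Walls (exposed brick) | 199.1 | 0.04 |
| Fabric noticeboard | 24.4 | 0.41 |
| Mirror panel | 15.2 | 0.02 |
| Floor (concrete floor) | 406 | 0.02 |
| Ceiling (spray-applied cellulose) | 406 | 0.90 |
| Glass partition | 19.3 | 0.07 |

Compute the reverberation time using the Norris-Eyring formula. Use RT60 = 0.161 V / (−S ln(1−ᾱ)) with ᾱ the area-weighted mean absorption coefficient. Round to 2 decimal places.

Total surface area S = 199.1 + 24.4 + 15.2 + 406 + 406 + 19.3 = 1070.0 m^2.
Absorption A = 199.1×0.04 + 24.4×0.41 + 15.2×0.02 + 406×0.02 + 406×0.90 + 19.3×0.07 = 393.143 sabins.
Mean coefficient ᾱ = A/S = 0.3674.
−S·ln(1−ᾱ) = −1070.0 × ln(1 − 0.3674) = 489.971.
V = 29 × 14 × 3 = 1218 m³.
T = 0.161·V/[−S·ln(1−ᾱ)] = 0.161·1218/489.971 = 0.40 s.

0.40 seconds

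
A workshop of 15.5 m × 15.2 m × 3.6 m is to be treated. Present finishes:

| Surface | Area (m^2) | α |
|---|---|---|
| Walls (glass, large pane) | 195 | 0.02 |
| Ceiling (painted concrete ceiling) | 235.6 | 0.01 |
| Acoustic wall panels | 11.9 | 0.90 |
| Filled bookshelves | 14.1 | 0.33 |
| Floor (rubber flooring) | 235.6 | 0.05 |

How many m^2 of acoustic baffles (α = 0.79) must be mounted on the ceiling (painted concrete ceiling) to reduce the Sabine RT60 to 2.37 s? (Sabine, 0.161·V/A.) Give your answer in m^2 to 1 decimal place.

Equivalent absorption area: A₁ = 195·0.02 + 235.6·0.01 + 11.9·0.90 + 14.1·0.33 + 235.6·0.05 = 33.399 m^2.
V = 848.16 m³. Target absorption A₂ = 0.161 × 848.16 / 2.37 = 57.618 sabins.
Absorption to add: 57.618 − 33.399 = 24.219 sabins.
Net gain per m^2: Δα = 0.79 − 0.01 = 0.78.
Area = ΔA/Δα = 24.219/0.78 = 31.0 m^2.

31.0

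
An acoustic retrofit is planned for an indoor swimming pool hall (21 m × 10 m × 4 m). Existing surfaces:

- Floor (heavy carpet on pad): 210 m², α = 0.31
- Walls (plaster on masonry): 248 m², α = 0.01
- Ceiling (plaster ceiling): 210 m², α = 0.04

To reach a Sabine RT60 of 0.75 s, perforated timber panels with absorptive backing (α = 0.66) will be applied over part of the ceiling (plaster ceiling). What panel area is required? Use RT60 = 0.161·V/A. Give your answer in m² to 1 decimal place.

168.3

Summing Sᵢαᵢ: 65.100 + 2.480 + 8.400 → A₁ = 75.980 sabins.
V = 840 m³. Target absorption A₂ = 0.161 × 840 / 0.75 = 180.320 sabins.
ΔA needed = 180.320 − 75.980 = 104.340 sabins.
Net gain per m²: Δα = 0.66 − 0.04 = 0.62.
Panel area = 104.340 / 0.62 = 168.3 m².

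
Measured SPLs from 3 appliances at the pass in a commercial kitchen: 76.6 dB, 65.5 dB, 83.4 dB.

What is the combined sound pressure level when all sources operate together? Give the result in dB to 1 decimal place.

Σ 10^(Lᵢ/10) = 2.68e+08.
L_total = 10·log₁₀(2.68e+08) = 84.3 dB.

84.3 dB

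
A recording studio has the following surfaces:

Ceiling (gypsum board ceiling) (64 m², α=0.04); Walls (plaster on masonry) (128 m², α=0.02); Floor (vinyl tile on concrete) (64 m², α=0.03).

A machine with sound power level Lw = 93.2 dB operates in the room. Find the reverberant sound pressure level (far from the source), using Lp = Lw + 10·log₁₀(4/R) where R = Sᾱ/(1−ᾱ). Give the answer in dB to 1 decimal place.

Σ(Sᵢαᵢ) = 64×0.04 + 128×0.02 + 64×0.03 = 7.040; total area S = 256.0 m².
ᾱ = 7.040/256.0 = 0.0275; R = Sᾱ/(1−ᾱ) = 7.040/(1−0.0275) = 7.239 m².
Lp = 93.2 + 10·log₁₀(4/7.239) = 93.2 + (-2.58) = 90.6 dB.

90.6 dB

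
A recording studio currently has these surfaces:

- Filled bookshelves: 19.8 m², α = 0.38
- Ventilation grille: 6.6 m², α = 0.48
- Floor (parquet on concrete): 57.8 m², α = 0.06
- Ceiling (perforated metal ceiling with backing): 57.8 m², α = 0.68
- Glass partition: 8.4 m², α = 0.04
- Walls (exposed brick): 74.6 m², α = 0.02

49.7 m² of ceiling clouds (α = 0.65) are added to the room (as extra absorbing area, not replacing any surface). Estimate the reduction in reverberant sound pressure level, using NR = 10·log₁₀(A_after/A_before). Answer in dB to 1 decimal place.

Total absorption A_before = 19.8×0.38 + 6.6×0.48 + 57.8×0.06 + 57.8×0.68 + 8.4×0.04 + 74.6×0.02
  = 7.524 + 3.168 + 3.468 + 39.304 + 0.336 + 1.492 = 55.292 m² sabins.
Added absorption = 49.7 × 0.65 = 32.305 sabins.
A_after = 55.292 + 32.305 = 87.597 sabins.
Reduction = 10 log₁₀(A_after/A_before) = 10 log₁₀(1.5843) = 2.0 dB.

2.0 dB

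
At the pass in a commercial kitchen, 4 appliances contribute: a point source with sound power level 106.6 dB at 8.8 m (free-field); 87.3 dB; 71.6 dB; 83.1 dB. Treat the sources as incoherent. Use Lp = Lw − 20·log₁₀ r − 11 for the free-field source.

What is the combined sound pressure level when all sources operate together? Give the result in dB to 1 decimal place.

89.0 dB

Source at 8.8 m: Lp = 106.6 − 20·log₁₀(8.8) − 11 = 76.7 dB.
Sum in the linear (power) domain: Σ 10^(Lᵢ/10) = 10^(76.7/10) + 10^(87.3/10) + 10^(71.6/10) + 10^(83.1/10) = 8.024e+08.
L_total = 10·log₁₀(8.024e+08) = 89.0 dB.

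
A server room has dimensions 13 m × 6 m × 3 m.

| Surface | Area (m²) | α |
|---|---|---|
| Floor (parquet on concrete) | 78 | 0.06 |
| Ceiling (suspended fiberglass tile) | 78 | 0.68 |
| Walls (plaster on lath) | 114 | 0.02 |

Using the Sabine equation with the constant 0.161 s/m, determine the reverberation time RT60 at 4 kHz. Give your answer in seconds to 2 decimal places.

A = Σ Sᵢαᵢ = 78*0.06 + 78*0.68 + 114*0.02 = 60.000 sabins.
Room volume: 234 m³.
Sabine: RT60 = 0.161 × 234 / 60.000 = 0.63 s.

0.63 seconds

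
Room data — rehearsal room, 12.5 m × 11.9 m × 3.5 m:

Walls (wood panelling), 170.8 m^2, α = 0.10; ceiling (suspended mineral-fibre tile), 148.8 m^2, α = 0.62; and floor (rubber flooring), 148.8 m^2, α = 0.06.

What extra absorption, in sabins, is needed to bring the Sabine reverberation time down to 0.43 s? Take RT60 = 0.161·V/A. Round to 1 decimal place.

76.7 sabins

Summing Sᵢαᵢ: 17.080 + 92.256 + 8.928 → A₁ = 118.264 sabins.
For T = 0.43 s, need A₂ = 0.161·V/T = 0.161·520.625/0.43 = 194.932 sabins.
ΔA = A₂ − A₁ = 194.932 − 118.264 = 76.7 sabins.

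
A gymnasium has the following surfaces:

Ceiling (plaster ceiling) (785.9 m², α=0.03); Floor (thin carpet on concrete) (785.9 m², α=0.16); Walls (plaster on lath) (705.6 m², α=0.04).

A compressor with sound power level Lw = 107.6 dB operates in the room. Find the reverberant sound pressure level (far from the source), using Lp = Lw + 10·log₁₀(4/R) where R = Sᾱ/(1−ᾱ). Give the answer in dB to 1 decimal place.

90.8 dB

Σ(Sᵢαᵢ) = 785.9×0.03 + 785.9×0.16 + 705.6×0.04 = 177.545; total area S = 2277.4 m².
ᾱ = 177.545/2277.4 = 0.0780; R = Sᾱ/(1−ᾱ) = 177.545/(1−0.0780) = 192.565 m².
Lp = Lw + 10 log₁₀(4/R) = 107.6 -16.83 = 90.8 dB.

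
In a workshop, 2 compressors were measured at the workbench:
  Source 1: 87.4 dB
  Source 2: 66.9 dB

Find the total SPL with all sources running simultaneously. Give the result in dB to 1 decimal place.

Converting to relative power and adding: 10^(87.4/10) + 10^(66.9/10) = 5.544e+08.
L_total = 10·log₁₀(5.544e+08) = 87.4 dB.

87.4 dB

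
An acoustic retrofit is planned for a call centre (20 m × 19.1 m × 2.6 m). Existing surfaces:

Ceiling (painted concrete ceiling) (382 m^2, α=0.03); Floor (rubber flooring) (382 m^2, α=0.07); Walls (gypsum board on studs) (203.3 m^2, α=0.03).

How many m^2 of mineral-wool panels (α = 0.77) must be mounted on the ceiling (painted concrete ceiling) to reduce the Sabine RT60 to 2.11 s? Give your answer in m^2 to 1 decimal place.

Summing Sᵢαᵢ: 11.460 + 26.740 + 6.099 → A₁ = 44.299 sabins.
Required A₂ = 0.161·993.2/2.11 = 75.784 sabins.
ΔA needed = 75.784 − 44.299 = 31.485 sabins.
Each m^2 of panel replacing the ceiling (painted concrete ceiling) adds (0.77 − 0.03) = 0.74 sabins.
Area = ΔA/Δα = 31.485/0.74 = 42.5 m^2.

42.5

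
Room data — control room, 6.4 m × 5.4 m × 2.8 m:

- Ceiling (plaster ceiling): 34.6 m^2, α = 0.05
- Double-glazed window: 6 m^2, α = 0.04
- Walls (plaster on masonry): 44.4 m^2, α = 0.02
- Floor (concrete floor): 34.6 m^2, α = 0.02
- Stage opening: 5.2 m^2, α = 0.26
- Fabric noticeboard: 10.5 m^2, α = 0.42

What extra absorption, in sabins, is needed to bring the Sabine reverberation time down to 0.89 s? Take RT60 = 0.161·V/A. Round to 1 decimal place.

Total absorption A₁ = 34.6×0.05 + 6×0.04 + 44.4×0.02 + 34.6×0.02 + 5.2×0.26 + 10.5×0.42
  = 1.730 + 0.240 + 0.888 + 0.692 + 1.352 + 4.410 = 9.312 m^2 sabins.
Target A₂ = 0.161·96.768/0.89 = 17.505 sabins (V = 96.768 m³).
Shortfall: 17.505 − 9.312 = 8.2 sabins.

8.2 sabins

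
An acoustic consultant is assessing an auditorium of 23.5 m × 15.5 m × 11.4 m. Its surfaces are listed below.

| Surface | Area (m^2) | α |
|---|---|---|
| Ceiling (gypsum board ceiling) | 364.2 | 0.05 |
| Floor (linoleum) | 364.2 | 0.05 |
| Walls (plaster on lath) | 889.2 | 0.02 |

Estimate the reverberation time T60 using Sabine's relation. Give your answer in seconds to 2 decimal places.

A = Σ Sᵢαᵢ = 364.2×0.05 + 364.2×0.05 + 889.2×0.02 = 54.204 sabins.
V = 23.5·15.5·11.4 = 4152.45 m³.
RT60 = 0.161 · V / A = 0.161 × 4152.45 / 54.204 = 12.33 s.

12.33 s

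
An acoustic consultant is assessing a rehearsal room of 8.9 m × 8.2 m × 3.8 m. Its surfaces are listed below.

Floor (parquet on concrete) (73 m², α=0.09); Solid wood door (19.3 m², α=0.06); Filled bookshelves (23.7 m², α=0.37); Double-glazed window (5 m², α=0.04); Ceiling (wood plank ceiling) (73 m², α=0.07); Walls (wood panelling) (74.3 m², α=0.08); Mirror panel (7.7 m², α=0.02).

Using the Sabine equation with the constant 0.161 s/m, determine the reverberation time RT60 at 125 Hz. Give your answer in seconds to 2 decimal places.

1.60 seconds

Total absorption A = 73*0.09 + 19.3*0.06 + 23.7*0.37 + 5*0.04 + 73*0.07 + 74.3*0.08 + 7.7*0.02
  = 6.570 + 1.158 + 8.769 + 0.200 + 5.110 + 5.944 + 0.154 = 27.905 m² sabins.
Volume V = 8.9 × 8.2 × 3.8 = 277.324 m³.
Sabine: RT60 = 0.161 × 277.324 / 27.905 = 1.60 s.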